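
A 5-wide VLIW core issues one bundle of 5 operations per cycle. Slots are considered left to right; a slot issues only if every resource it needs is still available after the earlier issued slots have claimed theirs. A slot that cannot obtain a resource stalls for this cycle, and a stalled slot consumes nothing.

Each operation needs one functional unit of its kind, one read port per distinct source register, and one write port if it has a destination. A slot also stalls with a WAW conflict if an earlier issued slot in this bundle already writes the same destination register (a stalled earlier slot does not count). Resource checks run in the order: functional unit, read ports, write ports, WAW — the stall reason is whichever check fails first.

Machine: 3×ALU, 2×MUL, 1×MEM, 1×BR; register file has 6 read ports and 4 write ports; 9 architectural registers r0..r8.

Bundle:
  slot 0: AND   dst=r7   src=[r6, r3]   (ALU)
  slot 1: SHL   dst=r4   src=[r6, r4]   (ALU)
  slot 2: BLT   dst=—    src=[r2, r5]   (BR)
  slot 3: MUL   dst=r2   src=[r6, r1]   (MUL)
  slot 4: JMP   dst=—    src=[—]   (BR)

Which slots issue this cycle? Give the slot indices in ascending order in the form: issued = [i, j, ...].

#0 ALU src=r6,r3 dispatched  <A:2 Mu:2 Ld:1 B:1 rd:4 wr:3>
#1 ALU src=r6,r4 dispatched  <A:1 Mu:2 Ld:1 B:1 rd:2 wr:2>
#2 BR src=r2,r5 dispatched  <A:1 Mu:2 Ld:1 B:0 rd:0 wr:2>
#3 MUL src=r6,r1 held:RD_PORT  <A:1 Mu:2 Ld:1 B:0 rd:0 wr:2>
#4 BR src=- held:FU  <A:1 Mu:2 Ld:1 B:0 rd:0 wr:2>

issued = [0, 1, 2]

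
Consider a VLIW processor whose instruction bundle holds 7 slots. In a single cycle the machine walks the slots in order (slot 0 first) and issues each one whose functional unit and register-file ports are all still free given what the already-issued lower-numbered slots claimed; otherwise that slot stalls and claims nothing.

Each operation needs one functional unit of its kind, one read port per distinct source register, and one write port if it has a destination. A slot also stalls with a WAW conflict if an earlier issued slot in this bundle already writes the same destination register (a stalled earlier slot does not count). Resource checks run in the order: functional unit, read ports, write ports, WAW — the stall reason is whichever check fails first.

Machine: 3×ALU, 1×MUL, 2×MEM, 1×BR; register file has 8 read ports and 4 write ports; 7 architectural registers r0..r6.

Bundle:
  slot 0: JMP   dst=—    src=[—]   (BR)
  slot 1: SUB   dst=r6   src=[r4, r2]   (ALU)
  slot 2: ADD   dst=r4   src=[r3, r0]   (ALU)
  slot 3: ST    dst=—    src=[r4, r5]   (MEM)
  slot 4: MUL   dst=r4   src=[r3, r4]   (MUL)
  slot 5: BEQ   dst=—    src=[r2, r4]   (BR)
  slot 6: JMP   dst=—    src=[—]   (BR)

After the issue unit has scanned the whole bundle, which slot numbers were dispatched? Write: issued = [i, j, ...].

issued = [0, 1, 2, 3]

#0 BR src=- dispatched  <A:3 Mu:1 Ld:2 B:0 rd:8 wr:4>
#1 ALU src=r4,r2 dispatched  <A:2 Mu:1 Ld:2 B:0 rd:6 wr:3>
#2 ALU src=r3,r0 dispatched  <A:1 Mu:1 Ld:2 B:0 rd:4 wr:2>
#3 MEM src=r4,r5 dispatched  <A:1 Mu:1 Ld:1 B:0 rd:2 wr:2>
#4 MUL src=r3,r4 held:WAW  <A:1 Mu:1 Ld:1 B:0 rd:2 wr:2>
#5 BR src=r2,r4 held:FU  <A:1 Mu:1 Ld:1 B:0 rd:2 wr:2>
#6 BR src=- held:FU  <A:1 Mu:1 Ld:1 B:0 rd:2 wr:2>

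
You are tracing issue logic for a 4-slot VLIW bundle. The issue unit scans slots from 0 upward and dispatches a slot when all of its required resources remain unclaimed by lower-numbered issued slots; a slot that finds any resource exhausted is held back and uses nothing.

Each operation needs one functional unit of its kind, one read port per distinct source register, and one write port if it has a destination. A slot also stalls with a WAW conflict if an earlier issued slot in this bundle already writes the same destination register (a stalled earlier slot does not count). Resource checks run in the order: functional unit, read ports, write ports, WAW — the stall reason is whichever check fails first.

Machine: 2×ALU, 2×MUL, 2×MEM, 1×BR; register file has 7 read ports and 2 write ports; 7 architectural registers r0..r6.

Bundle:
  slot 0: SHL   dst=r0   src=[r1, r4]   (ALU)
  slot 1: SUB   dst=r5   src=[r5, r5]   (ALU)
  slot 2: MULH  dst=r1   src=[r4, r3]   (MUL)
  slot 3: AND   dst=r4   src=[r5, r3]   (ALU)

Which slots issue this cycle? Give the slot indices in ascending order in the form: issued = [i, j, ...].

issued = [0, 1]

[0] ALU needs rd=2 wr=1: ok; after: ALU=1 MUL=2 MEM=2 BR=1, R=5, W=1
[1] ALU needs rd=1 wr=1: ok; after: ALU=0 MUL=2 MEM=2 BR=1, R=4, W=0
[2] MUL needs rd=2 wr=1: WR_PORT; after: ALU=0 MUL=2 MEM=2 BR=1, R=4, W=0
[3] ALU needs rd=2 wr=1: FU; after: ALU=0 MUL=2 MEM=2 BR=1, R=4, W=0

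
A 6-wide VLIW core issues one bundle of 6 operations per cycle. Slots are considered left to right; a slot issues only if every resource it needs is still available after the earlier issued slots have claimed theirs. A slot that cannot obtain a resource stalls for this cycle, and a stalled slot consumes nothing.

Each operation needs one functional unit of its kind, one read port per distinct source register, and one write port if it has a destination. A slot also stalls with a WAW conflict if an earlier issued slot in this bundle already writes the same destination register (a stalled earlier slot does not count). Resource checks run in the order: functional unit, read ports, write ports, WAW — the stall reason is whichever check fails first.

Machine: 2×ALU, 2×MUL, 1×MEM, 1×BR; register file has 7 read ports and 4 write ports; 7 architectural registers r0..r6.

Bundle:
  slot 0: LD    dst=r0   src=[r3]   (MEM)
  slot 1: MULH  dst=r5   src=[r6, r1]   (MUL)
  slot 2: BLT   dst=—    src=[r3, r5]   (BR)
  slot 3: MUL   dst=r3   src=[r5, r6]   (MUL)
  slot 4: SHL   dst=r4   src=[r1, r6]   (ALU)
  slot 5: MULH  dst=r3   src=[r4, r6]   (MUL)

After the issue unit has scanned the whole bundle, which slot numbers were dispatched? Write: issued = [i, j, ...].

issued = [0, 1, 2, 3]

(0) want 1×MEM +1rd +1wr — yes → AL2|MU2|ME0|BR1|rd6|wr3
(1) want 1×MUL +2rd +1wr — yes → AL2|MU1|ME0|BR1|rd4|wr2
(2) want 1×BR +2rd +0wr — yes → AL2|MU1|ME0|BR0|rd2|wr2
(3) want 1×MUL +2rd +1wr — yes → AL2|MU0|ME0|BR0|rd0|wr1
(4) want 1×ALU +2rd +1wr — RD_PORT → AL2|MU0|ME0|BR0|rd0|wr1
(5) want 1×MUL +2rd +1wr — FU → AL2|MU0|ME0|BR0|rd0|wr1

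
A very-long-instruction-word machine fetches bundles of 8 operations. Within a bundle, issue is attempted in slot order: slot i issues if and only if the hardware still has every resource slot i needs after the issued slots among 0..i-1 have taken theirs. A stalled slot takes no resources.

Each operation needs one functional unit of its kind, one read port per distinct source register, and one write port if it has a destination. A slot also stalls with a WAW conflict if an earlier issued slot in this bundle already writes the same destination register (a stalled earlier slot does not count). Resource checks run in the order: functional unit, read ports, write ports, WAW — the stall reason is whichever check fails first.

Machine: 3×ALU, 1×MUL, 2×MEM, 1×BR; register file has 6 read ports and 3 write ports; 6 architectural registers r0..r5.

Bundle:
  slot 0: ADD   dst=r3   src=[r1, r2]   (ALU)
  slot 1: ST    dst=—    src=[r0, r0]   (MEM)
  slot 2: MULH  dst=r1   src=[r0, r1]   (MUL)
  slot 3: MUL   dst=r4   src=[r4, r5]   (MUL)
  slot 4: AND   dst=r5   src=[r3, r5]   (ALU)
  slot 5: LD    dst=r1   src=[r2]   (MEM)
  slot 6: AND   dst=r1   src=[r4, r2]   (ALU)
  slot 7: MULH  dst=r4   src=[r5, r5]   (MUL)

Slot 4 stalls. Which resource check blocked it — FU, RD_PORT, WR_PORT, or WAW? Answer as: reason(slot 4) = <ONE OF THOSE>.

reason(slot 4) = RD_PORT

#0 ALU src=r1,r2 dispatched  <A:2 Mu:1 Ld:2 B:1 rd:4 wr:2>
#1 MEM src=r0,r0 dispatched  <A:2 Mu:1 Ld:1 B:1 rd:3 wr:2>
#2 MUL src=r0,r1 dispatched  <A:2 Mu:0 Ld:1 B:1 rd:1 wr:1>
#3 MUL src=r4,r5 held:FU  <A:2 Mu:0 Ld:1 B:1 rd:1 wr:1>
#4 ALU src=r3,r5 held:RD_PORT  <A:2 Mu:0 Ld:1 B:1 rd:1 wr:1>
#5 MEM src=r2 held:WAW  <A:2 Mu:0 Ld:1 B:1 rd:1 wr:1>
#6 ALU src=r4,r2 held:RD_PORT  <A:2 Mu:0 Ld:1 B:1 rd:1 wr:1>
#7 MUL src=r5,r5 held:FU  <A:2 Mu:0 Ld:1 B:1 rd:1 wr:1>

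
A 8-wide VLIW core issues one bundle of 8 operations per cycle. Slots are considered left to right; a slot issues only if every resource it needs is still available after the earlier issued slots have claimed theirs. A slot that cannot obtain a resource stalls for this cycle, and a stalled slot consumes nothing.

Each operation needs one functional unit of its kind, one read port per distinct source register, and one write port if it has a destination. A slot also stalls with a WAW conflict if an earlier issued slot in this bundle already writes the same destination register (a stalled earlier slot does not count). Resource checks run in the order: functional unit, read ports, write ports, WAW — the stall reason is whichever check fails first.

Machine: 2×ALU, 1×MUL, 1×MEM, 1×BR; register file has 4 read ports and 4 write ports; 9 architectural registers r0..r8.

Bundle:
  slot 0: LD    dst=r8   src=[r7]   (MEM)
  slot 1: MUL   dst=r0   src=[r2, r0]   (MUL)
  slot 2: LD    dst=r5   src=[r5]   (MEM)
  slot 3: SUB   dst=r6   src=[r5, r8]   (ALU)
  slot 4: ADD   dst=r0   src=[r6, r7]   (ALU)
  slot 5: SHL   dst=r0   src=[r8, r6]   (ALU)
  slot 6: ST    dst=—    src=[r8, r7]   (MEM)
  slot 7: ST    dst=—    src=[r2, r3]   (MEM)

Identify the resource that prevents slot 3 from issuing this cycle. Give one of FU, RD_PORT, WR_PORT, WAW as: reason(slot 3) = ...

reason(slot 3) = RD_PORT

[0] MEM needs rd=1 wr=1: ok; after: ALU=2 MUL=1 MEM=0 BR=1, R=3, W=3
[1] MUL needs rd=2 wr=1: ok; after: ALU=2 MUL=0 MEM=0 BR=1, R=1, W=2
[2] MEM needs rd=1 wr=1: FU; after: ALU=2 MUL=0 MEM=0 BR=1, R=1, W=2
[3] ALU needs rd=2 wr=1: RD_PORT; after: ALU=2 MUL=0 MEM=0 BR=1, R=1, W=2
[4] ALU needs rd=2 wr=1: RD_PORT; after: ALU=2 MUL=0 MEM=0 BR=1, R=1, W=2
[5] ALU needs rd=2 wr=1: RD_PORT; after: ALU=2 MUL=0 MEM=0 BR=1, R=1, W=2
[6] MEM needs rd=2 wr=0: FU; after: ALU=2 MUL=0 MEM=0 BR=1, R=1, W=2
[7] MEM needs rd=2 wr=0: FU; after: ALU=2 MUL=0 MEM=0 BR=1, R=1, W=2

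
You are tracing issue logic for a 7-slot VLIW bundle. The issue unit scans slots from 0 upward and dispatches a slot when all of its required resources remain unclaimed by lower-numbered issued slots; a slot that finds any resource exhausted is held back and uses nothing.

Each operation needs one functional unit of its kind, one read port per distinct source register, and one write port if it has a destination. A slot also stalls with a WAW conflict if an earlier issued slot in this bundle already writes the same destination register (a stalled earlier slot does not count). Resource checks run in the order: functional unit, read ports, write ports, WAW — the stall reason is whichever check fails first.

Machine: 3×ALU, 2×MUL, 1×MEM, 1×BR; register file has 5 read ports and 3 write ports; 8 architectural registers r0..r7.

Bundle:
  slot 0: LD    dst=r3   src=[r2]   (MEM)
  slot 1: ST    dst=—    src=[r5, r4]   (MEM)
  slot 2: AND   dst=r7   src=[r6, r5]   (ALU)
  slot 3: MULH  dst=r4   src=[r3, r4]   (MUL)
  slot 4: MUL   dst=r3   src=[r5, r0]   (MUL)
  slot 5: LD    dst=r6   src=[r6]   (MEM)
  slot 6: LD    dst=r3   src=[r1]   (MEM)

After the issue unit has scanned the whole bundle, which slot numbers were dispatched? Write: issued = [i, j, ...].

[0] MEM needs rd=1 wr=1: ok; after: ALU=3 MUL=2 MEM=0 BR=1, R=4, W=2
[1] MEM needs rd=2 wr=0: FU; after: ALU=3 MUL=2 MEM=0 BR=1, R=4, W=2
[2] ALU needs rd=2 wr=1: ok; after: ALU=2 MUL=2 MEM=0 BR=1, R=2, W=1
[3] MUL needs rd=2 wr=1: ok; after: ALU=2 MUL=1 MEM=0 BR=1, R=0, W=0
[4] MUL needs rd=2 wr=1: RD_PORT; after: ALU=2 MUL=1 MEM=0 BR=1, R=0, W=0
[5] MEM needs rd=1 wr=1: FU; after: ALU=2 MUL=1 MEM=0 BR=1, R=0, W=0
[6] MEM needs rd=1 wr=1: FU; after: ALU=2 MUL=1 MEM=0 BR=1, R=0, W=0

issued = [0, 2, 3]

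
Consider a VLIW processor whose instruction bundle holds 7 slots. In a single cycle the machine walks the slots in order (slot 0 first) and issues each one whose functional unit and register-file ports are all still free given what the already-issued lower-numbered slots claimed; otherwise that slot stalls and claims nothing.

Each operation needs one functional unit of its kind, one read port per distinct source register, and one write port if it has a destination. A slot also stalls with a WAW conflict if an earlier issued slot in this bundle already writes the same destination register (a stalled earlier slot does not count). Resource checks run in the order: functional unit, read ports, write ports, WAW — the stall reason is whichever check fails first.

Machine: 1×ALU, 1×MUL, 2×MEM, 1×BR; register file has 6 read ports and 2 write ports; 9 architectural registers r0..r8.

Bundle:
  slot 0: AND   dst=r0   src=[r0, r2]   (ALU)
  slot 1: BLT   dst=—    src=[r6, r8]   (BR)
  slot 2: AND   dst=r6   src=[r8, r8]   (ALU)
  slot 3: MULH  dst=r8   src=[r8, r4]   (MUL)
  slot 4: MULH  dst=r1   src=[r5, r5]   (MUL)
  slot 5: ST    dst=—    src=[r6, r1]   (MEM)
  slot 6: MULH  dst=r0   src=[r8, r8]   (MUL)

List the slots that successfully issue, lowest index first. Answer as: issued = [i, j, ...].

[0] ALU needs rd=2 wr=1: ok; after: ALU=0 MUL=1 MEM=2 BR=1, R=4, W=1
[1] BR needs rd=2 wr=0: ok; after: ALU=0 MUL=1 MEM=2 BR=0, R=2, W=1
[2] ALU needs rd=1 wr=1: FU; after: ALU=0 MUL=1 MEM=2 BR=0, R=2, W=1
[3] MUL needs rd=2 wr=1: ok; after: ALU=0 MUL=0 MEM=2 BR=0, R=0, W=0
[4] MUL needs rd=1 wr=1: FU; after: ALU=0 MUL=0 MEM=2 BR=0, R=0, W=0
[5] MEM needs rd=2 wr=0: RD_PORT; after: ALU=0 MUL=0 MEM=2 BR=0, R=0, W=0
[6] MUL needs rd=1 wr=1: FU; after: ALU=0 MUL=0 MEM=2 BR=0, R=0, W=0

issued = [0, 1, 3]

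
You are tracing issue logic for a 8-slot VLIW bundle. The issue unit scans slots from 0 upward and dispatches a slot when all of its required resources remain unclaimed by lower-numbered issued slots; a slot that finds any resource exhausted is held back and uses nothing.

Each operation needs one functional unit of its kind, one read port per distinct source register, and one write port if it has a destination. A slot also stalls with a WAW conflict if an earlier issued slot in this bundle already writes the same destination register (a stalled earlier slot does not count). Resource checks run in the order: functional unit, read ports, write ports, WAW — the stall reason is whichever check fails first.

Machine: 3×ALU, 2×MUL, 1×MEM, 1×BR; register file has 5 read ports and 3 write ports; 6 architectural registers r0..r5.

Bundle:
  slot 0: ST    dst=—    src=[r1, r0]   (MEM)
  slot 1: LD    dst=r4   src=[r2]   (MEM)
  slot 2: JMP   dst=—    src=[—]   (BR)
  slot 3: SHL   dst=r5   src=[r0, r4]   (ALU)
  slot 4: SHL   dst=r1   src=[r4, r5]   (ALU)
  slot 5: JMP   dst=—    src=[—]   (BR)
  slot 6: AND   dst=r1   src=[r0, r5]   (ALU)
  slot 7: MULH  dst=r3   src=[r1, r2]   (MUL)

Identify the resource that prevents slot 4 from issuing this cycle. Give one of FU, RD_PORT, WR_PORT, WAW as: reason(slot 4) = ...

reason(slot 4) = RD_PORT

(0) want 1×MEM +2rd +0wr — yes → AL3|MU2|ME0|BR1|rd3|wr3
(1) want 1×MEM +1rd +1wr — FU → AL3|MU2|ME0|BR1|rd3|wr3
(2) want 1×BR +0rd +0wr — yes → AL3|MU2|ME0|BR0|rd3|wr3
(3) want 1×ALU +2rd +1wr — yes → AL2|MU2|ME0|BR0|rd1|wr2
(4) want 1×ALU +2rd +1wr — RD_PORT → AL2|MU2|ME0|BR0|rd1|wr2
(5) want 1×BR +0rd +0wr — FU → AL2|MU2|ME0|BR0|rd1|wr2
(6) want 1×ALU +2rd +1wr — RD_PORT → AL2|MU2|ME0|BR0|rd1|wr2
(7) want 1×MUL +2rd +1wr — RD_PORT → AL2|MU2|ME0|BR0|rd1|wr2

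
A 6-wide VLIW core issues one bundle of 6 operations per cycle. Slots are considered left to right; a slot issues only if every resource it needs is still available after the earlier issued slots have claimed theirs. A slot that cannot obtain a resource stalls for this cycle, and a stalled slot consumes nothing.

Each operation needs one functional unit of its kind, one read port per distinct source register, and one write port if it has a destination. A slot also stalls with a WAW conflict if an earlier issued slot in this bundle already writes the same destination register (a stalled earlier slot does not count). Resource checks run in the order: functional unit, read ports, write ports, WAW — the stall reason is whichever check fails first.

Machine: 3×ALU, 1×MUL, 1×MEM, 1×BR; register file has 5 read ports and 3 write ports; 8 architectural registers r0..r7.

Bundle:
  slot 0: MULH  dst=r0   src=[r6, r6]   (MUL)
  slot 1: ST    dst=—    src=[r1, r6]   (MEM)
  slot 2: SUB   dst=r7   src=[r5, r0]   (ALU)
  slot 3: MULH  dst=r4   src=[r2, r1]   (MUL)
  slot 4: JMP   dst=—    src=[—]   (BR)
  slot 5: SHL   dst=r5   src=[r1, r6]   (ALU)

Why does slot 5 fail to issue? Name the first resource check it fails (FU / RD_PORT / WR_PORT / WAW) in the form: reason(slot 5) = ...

reason(slot 5) = RD_PORT

#0 MUL src=r6,r6 dispatched  <A:3 Mu:0 Ld:1 B:1 rd:4 wr:2>
#1 MEM src=r1,r6 dispatched  <A:3 Mu:0 Ld:0 B:1 rd:2 wr:2>
#2 ALU src=r5,r0 dispatched  <A:2 Mu:0 Ld:0 B:1 rd:0 wr:1>
#3 MUL src=r2,r1 held:FU  <A:2 Mu:0 Ld:0 B:1 rd:0 wr:1>
#4 BR src=- dispatched  <A:2 Mu:0 Ld:0 B:0 rd:0 wr:1>
#5 ALU src=r1,r6 held:RD_PORT  <A:2 Mu:0 Ld:0 B:0 rd:0 wr:1>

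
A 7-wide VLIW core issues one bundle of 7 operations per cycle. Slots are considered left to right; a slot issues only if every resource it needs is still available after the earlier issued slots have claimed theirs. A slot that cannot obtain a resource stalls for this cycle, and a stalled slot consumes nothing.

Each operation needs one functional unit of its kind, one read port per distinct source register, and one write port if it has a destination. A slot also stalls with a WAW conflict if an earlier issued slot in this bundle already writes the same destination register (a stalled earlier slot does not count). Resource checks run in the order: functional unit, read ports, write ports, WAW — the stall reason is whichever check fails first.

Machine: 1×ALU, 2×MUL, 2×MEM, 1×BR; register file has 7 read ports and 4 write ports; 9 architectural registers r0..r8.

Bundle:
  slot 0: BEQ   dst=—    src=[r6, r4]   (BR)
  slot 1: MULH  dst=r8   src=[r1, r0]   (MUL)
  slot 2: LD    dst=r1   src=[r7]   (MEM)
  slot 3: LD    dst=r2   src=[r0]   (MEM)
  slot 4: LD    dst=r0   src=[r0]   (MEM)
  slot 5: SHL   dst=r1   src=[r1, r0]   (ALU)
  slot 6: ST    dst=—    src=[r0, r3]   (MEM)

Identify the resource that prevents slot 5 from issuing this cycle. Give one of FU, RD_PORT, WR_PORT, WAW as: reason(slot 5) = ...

reason(slot 5) = RD_PORT

[0] BR needs rd=2 wr=0: ok; after: ALU=1 MUL=2 MEM=2 BR=0, R=5, W=4
[1] MUL needs rd=2 wr=1: ok; after: ALU=1 MUL=1 MEM=2 BR=0, R=3, W=3
[2] MEM needs rd=1 wr=1: ok; after: ALU=1 MUL=1 MEM=1 BR=0, R=2, W=2
[3] MEM needs rd=1 wr=1: ok; after: ALU=1 MUL=1 MEM=0 BR=0, R=1, W=1
[4] MEM needs rd=1 wr=1: FU; after: ALU=1 MUL=1 MEM=0 BR=0, R=1, W=1
[5] ALU needs rd=2 wr=1: RD_PORT; after: ALU=1 MUL=1 MEM=0 BR=0, R=1, W=1
[6] MEM needs rd=2 wr=0: FU; after: ALU=1 MUL=1 MEM=0 BR=0, R=1, W=1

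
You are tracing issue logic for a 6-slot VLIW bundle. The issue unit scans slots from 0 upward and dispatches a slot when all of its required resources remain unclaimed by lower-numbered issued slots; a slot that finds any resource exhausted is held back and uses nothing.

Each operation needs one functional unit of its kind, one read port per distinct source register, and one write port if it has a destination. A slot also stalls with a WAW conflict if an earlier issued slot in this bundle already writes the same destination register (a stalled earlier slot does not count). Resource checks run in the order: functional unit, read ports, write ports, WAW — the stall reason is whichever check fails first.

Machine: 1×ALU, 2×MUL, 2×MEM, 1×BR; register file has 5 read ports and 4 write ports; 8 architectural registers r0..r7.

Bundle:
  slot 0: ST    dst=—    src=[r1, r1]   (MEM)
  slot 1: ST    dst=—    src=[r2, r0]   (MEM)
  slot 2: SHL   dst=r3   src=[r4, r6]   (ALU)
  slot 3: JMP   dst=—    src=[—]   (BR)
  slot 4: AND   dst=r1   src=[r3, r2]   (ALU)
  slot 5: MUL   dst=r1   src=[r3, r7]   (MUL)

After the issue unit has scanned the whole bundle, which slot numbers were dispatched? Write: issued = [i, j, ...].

issued = [0, 1, 2, 3]

  0. MEM ⇒ go  {1A/2Mu/1Ld/1B | 4r 4w}
  1. MEM ⇒ go  {1A/2Mu/0Ld/1B | 2r 4w}
  2. ALU→r3 ⇒ go  {0A/2Mu/0Ld/1B | 0r 3w}
  3. BR ⇒ go  {0A/2Mu/0Ld/0B | 0r 3w}
  4. ALU→r1 ⇒ no(FU)  {0A/2Mu/0Ld/0B | 0r 3w}
  5. MUL→r1 ⇒ no(RD_PORT)  {0A/2Mu/0Ld/0B | 0r 3w}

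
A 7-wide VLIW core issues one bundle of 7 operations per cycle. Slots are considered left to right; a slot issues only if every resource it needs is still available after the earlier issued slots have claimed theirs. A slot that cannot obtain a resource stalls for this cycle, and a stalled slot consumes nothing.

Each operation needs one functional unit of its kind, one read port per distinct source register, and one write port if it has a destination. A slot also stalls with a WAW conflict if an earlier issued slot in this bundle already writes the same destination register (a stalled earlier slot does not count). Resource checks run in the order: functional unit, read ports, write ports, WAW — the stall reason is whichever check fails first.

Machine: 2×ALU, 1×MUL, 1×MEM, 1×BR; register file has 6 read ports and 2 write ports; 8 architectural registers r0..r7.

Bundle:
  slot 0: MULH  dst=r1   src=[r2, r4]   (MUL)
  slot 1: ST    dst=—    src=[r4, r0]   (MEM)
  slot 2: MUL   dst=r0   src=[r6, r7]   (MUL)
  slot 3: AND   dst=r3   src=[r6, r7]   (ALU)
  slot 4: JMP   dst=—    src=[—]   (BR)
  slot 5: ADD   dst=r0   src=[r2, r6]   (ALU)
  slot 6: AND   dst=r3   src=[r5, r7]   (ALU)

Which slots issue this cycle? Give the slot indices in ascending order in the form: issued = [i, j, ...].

[0] MUL needs rd=2 wr=1: ok; after: ALU=2 MUL=0 MEM=1 BR=1, R=4, W=1
[1] MEM needs rd=2 wr=0: ok; after: ALU=2 MUL=0 MEM=0 BR=1, R=2, W=1
[2] MUL needs rd=2 wr=1: FU; after: ALU=2 MUL=0 MEM=0 BR=1, R=2, W=1
[3] ALU needs rd=2 wr=1: ok; after: ALU=1 MUL=0 MEM=0 BR=1, R=0, W=0
[4] BR needs rd=0 wr=0: ok; after: ALU=1 MUL=0 MEM=0 BR=0, R=0, W=0
[5] ALU needs rd=2 wr=1: RD_PORT; after: ALU=1 MUL=0 MEM=0 BR=0, R=0, W=0
[6] ALU needs rd=2 wr=1: RD_PORT; after: ALU=1 MUL=0 MEM=0 BR=0, R=0, W=0

issued = [0, 1, 3, 4]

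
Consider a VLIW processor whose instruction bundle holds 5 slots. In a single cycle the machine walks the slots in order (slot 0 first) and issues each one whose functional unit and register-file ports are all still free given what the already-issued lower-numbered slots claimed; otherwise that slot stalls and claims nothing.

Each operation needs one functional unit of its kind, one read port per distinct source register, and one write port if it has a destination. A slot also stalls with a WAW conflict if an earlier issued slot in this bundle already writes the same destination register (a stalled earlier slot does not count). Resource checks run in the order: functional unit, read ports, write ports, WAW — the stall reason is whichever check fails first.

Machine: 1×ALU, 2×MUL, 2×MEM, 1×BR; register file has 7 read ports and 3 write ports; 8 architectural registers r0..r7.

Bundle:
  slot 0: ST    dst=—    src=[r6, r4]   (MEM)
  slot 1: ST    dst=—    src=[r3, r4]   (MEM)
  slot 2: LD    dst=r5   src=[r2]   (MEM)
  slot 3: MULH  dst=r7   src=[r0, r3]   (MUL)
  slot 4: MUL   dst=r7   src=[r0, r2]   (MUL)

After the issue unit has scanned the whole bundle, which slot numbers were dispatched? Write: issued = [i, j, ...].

issued = [0, 1, 3]

#0 MEM src=r6,r4 dispatched  <A:1 Mu:2 Ld:1 B:1 rd:5 wr:3>
#1 MEM src=r3,r4 dispatched  <A:1 Mu:2 Ld:0 B:1 rd:3 wr:3>
#2 MEM src=r2 held:FU  <A:1 Mu:2 Ld:0 B:1 rd:3 wr:3>
#3 MUL src=r0,r3 dispatched  <A:1 Mu:1 Ld:0 B:1 rd:1 wr:2>
#4 MUL src=r0,r2 held:RD_PORT  <A:1 Mu:1 Ld:0 B:1 rd:1 wr:2>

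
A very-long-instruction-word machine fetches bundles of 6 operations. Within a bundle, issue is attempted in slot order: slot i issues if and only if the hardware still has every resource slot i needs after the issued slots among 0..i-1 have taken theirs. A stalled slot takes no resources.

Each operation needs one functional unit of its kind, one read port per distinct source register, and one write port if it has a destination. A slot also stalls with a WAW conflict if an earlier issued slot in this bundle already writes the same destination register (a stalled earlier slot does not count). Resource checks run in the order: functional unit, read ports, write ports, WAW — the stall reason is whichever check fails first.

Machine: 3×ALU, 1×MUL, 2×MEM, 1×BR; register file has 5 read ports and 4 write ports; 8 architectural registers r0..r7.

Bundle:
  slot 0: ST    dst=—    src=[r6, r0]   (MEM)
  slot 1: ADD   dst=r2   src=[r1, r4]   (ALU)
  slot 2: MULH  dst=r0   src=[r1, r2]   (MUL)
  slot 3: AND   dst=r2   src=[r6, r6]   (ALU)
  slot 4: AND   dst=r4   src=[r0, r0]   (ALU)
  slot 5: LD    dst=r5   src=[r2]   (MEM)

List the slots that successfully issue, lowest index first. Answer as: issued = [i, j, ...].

issued = [0, 1, 4]

(0) want 1×MEM +2rd +0wr — yes → AL3|MU1|ME1|BR1|rd3|wr4
(1) want 1×ALU +2rd +1wr — yes → AL2|MU1|ME1|BR1|rd1|wr3
(2) want 1×MUL +2rd +1wr — RD_PORT → AL2|MU1|ME1|BR1|rd1|wr3
(3) want 1×ALU +1rd +1wr — WAW → AL2|MU1|ME1|BR1|rd1|wr3
(4) want 1×ALU +1rd +1wr — yes → AL1|MU1|ME1|BR1|rd0|wr2
(5) want 1×MEM +1rd +1wr — RD_PORT → AL1|MU1|ME1|BR1|rd0|wr2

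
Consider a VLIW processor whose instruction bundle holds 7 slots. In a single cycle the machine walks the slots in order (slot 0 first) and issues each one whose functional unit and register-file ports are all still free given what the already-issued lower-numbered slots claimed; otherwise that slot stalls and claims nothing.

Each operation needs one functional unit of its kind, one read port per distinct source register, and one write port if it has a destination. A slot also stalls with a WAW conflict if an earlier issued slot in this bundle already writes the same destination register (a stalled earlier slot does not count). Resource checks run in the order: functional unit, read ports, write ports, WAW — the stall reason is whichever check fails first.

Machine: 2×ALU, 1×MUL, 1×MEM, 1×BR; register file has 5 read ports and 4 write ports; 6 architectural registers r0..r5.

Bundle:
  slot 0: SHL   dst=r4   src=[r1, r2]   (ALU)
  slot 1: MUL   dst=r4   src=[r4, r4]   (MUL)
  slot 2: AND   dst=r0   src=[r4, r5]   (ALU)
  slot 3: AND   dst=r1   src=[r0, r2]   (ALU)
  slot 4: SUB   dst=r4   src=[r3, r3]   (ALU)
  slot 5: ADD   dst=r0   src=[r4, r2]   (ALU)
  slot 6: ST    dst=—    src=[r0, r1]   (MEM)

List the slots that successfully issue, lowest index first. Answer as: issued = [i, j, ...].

#0 ALU src=r1,r2 dispatched  <A:1 Mu:1 Ld:1 B:1 rd:3 wr:3>
#1 MUL src=r4,r4 held:WAW  <A:1 Mu:1 Ld:1 B:1 rd:3 wr:3>
#2 ALU src=r4,r5 dispatched  <A:0 Mu:1 Ld:1 B:1 rd:1 wr:2>
#3 ALU src=r0,r2 held:FU  <A:0 Mu:1 Ld:1 B:1 rd:1 wr:2>
#4 ALU src=r3,r3 held:FU  <A:0 Mu:1 Ld:1 B:1 rd:1 wr:2>
#5 ALU src=r4,r2 held:FU  <A:0 Mu:1 Ld:1 B:1 rd:1 wr:2>
#6 MEM src=r0,r1 held:RD_PORT  <A:0 Mu:1 Ld:1 B:1 rd:1 wr:2>

issued = [0, 2]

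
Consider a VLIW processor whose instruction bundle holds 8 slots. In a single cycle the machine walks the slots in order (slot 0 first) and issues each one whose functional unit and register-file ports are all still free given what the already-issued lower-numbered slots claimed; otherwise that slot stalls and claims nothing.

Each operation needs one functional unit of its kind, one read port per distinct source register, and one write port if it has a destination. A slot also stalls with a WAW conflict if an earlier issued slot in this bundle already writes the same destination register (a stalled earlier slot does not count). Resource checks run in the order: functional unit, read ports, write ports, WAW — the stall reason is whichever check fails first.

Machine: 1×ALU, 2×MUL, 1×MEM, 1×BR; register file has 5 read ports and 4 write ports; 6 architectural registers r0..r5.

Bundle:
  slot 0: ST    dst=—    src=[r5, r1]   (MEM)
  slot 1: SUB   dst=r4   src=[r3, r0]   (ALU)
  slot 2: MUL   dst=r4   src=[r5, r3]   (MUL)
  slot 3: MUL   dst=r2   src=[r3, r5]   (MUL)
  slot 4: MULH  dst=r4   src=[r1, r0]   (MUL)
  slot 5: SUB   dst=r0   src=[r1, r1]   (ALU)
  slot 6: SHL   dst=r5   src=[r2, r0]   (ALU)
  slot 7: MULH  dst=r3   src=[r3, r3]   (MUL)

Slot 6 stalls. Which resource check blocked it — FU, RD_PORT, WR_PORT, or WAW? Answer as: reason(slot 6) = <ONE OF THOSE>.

[0] MEM needs rd=2 wr=0: ok; after: ALU=1 MUL=2 MEM=0 BR=1, R=3, W=4
[1] ALU needs rd=2 wr=1: ok; after: ALU=0 MUL=2 MEM=0 BR=1, R=1, W=3
[2] MUL needs rd=2 wr=1: RD_PORT; after: ALU=0 MUL=2 MEM=0 BR=1, R=1, W=3
[3] MUL needs rd=2 wr=1: RD_PORT; after: ALU=0 MUL=2 MEM=0 BR=1, R=1, W=3
[4] MUL needs rd=2 wr=1: RD_PORT; after: ALU=0 MUL=2 MEM=0 BR=1, R=1, W=3
[5] ALU needs rd=1 wr=1: FU; after: ALU=0 MUL=2 MEM=0 BR=1, R=1, W=3
[6] ALU needs rd=2 wr=1: FU; after: ALU=0 MUL=2 MEM=0 BR=1, R=1, W=3
[7] MUL needs rd=1 wr=1: ok; after: ALU=0 MUL=1 MEM=0 BR=1, R=0, W=2

reason(slot 6) = FU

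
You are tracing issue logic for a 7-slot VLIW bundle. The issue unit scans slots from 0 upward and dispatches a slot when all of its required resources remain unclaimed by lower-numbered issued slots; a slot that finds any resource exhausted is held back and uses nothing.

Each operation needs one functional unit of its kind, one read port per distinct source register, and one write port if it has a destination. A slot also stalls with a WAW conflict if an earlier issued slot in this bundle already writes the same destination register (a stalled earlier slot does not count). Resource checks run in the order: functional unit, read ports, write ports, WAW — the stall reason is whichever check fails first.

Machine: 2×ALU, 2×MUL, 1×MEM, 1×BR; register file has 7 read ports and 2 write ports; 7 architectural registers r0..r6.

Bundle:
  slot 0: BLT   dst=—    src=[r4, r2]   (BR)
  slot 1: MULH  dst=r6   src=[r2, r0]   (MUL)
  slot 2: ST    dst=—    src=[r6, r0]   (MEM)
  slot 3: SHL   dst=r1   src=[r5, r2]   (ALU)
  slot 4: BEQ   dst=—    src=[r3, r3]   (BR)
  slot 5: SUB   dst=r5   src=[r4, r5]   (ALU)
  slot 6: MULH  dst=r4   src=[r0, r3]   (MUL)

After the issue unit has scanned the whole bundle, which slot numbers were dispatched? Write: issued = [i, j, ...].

  0. BR ⇒ go  {2A/2Mu/1Ld/0B | 5r 2w}
  1. MUL→r6 ⇒ go  {2A/1Mu/1Ld/0B | 3r 1w}
  2. MEM ⇒ go  {2A/1Mu/0Ld/0B | 1r 1w}
  3. ALU→r1 ⇒ no(RD_PORT)  {2A/1Mu/0Ld/0B | 1r 1w}
  4. BR ⇒ no(FU)  {2A/1Mu/0Ld/0B | 1r 1w}
  5. ALU→r5 ⇒ no(RD_PORT)  {2A/1Mu/0Ld/0B | 1r 1w}
  6. MUL→r4 ⇒ no(RD_PORT)  {2A/1Mu/0Ld/0B | 1r 1w}

issued = [0, 1, 2]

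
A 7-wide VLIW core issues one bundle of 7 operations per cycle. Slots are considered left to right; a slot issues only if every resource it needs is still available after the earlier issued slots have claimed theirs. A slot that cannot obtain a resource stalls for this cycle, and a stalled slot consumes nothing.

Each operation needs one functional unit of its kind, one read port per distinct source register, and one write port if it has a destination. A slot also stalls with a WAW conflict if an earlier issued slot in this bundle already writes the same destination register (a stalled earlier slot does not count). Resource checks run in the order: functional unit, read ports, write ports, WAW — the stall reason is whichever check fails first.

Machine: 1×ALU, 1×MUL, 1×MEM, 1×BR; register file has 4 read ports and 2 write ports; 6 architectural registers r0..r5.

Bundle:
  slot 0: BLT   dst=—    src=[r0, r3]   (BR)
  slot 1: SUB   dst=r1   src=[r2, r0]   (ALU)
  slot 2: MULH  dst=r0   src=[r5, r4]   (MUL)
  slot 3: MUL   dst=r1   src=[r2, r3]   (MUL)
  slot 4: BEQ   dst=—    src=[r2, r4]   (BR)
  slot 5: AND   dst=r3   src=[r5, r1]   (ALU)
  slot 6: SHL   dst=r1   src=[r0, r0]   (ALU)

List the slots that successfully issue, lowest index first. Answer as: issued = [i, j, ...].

issued = [0, 1]

#0 BR src=r0,r3 dispatched  <A:1 Mu:1 Ld:1 B:0 rd:2 wr:2>
#1 ALU src=r2,r0 dispatched  <A:0 Mu:1 Ld:1 B:0 rd:0 wr:1>
#2 MUL src=r5,r4 held:RD_PORT  <A:0 Mu:1 Ld:1 B:0 rd:0 wr:1>
#3 MUL src=r2,r3 held:RD_PORT  <A:0 Mu:1 Ld:1 B:0 rd:0 wr:1>
#4 BR src=r2,r4 held:FU  <A:0 Mu:1 Ld:1 B:0 rd:0 wr:1>
#5 ALU src=r5,r1 held:FU  <A:0 Mu:1 Ld:1 B:0 rd:0 wr:1>
#6 ALU src=r0,r0 held:FU  <A:0 Mu:1 Ld:1 B:0 rd:0 wr:1>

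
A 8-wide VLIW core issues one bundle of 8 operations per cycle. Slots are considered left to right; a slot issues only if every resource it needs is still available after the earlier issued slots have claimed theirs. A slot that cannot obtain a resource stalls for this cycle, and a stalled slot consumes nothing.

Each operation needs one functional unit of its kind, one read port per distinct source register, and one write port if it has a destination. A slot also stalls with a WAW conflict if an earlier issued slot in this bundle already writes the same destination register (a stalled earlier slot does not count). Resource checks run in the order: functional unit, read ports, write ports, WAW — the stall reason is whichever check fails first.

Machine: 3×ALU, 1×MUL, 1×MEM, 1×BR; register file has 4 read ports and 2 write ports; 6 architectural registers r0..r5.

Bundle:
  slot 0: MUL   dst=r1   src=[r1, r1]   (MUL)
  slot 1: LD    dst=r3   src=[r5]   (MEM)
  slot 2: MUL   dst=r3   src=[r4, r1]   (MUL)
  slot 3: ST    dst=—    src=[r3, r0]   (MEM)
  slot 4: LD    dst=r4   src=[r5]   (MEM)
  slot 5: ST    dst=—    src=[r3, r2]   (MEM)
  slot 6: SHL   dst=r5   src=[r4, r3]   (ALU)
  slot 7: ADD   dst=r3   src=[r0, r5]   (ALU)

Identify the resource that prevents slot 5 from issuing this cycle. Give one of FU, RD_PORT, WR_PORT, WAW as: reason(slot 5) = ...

slot 0 (MUL): ISSUE — free A3,Mu0,Ld1,B1 rp3 wp1
slot 1 (MEM): ISSUE — free A3,Mu0,Ld0,B1 rp2 wp0
slot 2 (MUL): stall FU — free A3,Mu0,Ld0,B1 rp2 wp0
slot 3 (MEM): stall FU — free A3,Mu0,Ld0,B1 rp2 wp0
slot 4 (MEM): stall FU — free A3,Mu0,Ld0,B1 rp2 wp0
slot 5 (MEM): stall FU — free A3,Mu0,Ld0,B1 rp2 wp0
slot 6 (ALU): stall WR_PORT — free A3,Mu0,Ld0,B1 rp2 wp0
slot 7 (ALU): stall WR_PORT — free A3,Mu0,Ld0,B1 rp2 wp0

reason(slot 5) = FU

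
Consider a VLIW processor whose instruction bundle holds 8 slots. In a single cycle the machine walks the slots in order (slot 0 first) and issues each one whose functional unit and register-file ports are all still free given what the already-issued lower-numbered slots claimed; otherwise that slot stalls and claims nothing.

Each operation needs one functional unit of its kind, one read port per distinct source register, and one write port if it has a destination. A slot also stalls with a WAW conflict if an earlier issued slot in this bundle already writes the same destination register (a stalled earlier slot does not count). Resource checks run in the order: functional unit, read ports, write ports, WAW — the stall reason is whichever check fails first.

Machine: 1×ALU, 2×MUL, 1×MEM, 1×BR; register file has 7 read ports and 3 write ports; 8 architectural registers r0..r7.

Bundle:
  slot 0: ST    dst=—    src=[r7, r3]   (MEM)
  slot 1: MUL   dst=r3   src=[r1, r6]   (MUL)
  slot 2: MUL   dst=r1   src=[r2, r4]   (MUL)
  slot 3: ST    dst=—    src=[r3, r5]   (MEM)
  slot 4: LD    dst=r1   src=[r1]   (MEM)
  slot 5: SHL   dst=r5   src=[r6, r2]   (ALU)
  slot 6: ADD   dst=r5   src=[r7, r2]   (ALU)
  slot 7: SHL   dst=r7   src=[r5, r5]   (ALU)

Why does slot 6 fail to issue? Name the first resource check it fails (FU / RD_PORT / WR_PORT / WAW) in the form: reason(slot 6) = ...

(0) want 1×MEM +2rd +0wr — yes → AL1|MU2|ME0|BR1|rd5|wr3
(1) want 1×MUL +2rd +1wr — yes → AL1|MU1|ME0|BR1|rd3|wr2
(2) want 1×MUL +2rd +1wr — yes → AL1|MU0|ME0|BR1|rd1|wr1
(3) want 1×MEM +2rd +0wr — FU → AL1|MU0|ME0|BR1|rd1|wr1
(4) want 1×MEM +1rd +1wr — FU → AL1|MU0|ME0|BR1|rd1|wr1
(5) want 1×ALU +2rd +1wr — RD_PORT → AL1|MU0|ME0|BR1|rd1|wr1
(6) want 1×ALU +2rd +1wr — RD_PORT → AL1|MU0|ME0|BR1|rd1|wr1
(7) want 1×ALU +1rd +1wr — yes → AL0|MU0|ME0|BR1|rd0|wr0

reason(slot 6) = RD_PORT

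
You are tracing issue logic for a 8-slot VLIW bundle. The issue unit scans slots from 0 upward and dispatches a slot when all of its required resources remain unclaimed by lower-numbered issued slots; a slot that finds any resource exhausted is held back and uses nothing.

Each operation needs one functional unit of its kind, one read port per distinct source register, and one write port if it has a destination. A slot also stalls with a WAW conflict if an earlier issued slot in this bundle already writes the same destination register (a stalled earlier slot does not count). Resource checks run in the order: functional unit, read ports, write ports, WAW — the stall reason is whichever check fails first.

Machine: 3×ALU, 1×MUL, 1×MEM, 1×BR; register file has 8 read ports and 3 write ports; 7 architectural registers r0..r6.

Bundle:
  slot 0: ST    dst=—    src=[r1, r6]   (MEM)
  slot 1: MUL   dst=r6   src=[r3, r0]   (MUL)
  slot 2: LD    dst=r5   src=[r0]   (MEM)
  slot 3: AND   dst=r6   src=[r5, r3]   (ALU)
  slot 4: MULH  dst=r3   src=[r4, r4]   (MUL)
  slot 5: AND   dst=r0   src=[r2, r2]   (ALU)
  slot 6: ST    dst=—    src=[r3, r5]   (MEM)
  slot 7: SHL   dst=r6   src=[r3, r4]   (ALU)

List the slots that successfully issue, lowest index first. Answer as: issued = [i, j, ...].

issued = [0, 1, 5]

  0. MEM ⇒ go  {3A/1Mu/0Ld/1B | 6r 3w}
  1. MUL→r6 ⇒ go  {3A/0Mu/0Ld/1B | 4r 2w}
  2. MEM→r5 ⇒ no(FU)  {3A/0Mu/0Ld/1B | 4r 2w}
  3. ALU→r6 ⇒ no(WAW)  {3A/0Mu/0Ld/1B | 4r 2w}
  4. MUL→r3 ⇒ no(FU)  {3A/0Mu/0Ld/1B | 4r 2w}
  5. ALU→r0 ⇒ go  {2A/0Mu/0Ld/1B | 3r 1w}
  6. MEM ⇒ no(FU)  {2A/0Mu/0Ld/1B | 3r 1w}
  7. ALU→r6 ⇒ no(WAW)  {2A/0Mu/0Ld/1B | 3r 1w}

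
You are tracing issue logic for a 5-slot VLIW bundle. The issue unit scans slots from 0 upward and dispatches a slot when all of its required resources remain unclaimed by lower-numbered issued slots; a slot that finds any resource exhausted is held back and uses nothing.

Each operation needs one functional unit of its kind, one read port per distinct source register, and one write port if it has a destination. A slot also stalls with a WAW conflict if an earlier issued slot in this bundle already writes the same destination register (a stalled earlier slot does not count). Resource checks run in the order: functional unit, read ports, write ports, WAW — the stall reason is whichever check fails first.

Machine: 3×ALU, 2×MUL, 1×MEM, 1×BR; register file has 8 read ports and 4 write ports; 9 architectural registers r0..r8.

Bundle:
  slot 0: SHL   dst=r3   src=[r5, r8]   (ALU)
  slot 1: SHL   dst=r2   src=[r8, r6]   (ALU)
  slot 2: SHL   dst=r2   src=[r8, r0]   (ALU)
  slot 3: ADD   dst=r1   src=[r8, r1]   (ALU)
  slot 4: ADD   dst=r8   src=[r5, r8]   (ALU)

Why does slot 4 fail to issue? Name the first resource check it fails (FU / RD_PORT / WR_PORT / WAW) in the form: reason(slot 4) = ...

reason(slot 4) = FU

slot 0 (ALU): ISSUE — free A2,Mu2,Ld1,B1 rp6 wp3
slot 1 (ALU): ISSUE — free A1,Mu2,Ld1,B1 rp4 wp2
slot 2 (ALU): stall WAW — free A1,Mu2,Ld1,B1 rp4 wp2
slot 3 (ALU): ISSUE — free A0,Mu2,Ld1,B1 rp2 wp1
slot 4 (ALU): stall FU — free A0,Mu2,Ld1,B1 rp2 wp1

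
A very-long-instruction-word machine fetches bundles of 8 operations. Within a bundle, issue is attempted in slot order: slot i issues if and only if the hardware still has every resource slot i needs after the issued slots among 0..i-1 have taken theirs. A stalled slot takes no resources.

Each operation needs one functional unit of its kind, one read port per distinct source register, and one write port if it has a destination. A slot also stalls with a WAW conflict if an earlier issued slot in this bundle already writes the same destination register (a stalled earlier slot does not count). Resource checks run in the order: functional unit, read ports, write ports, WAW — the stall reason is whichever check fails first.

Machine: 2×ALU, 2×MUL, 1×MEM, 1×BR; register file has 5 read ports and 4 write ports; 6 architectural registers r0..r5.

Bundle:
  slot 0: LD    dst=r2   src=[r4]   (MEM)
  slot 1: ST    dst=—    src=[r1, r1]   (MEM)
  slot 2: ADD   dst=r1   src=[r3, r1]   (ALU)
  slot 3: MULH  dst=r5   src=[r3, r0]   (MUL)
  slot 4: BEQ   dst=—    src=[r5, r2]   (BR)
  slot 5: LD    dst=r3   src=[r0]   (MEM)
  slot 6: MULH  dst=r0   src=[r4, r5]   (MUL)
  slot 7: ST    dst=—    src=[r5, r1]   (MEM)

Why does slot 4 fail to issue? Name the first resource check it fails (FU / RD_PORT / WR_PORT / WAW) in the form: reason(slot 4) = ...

reason(slot 4) = RD_PORT

#0 MEM src=r4 dispatched  <A:2 Mu:2 Ld:0 B:1 rd:4 wr:3>
#1 MEM src=r1,r1 held:FU  <A:2 Mu:2 Ld:0 B:1 rd:4 wr:3>
#2 ALU src=r3,r1 dispatched  <A:1 Mu:2 Ld:0 B:1 rd:2 wr:2>
#3 MUL src=r3,r0 dispatched  <A:1 Mu:1 Ld:0 B:1 rd:0 wr:1>
#4 BR src=r5,r2 held:RD_PORT  <A:1 Mu:1 Ld:0 B:1 rd:0 wr:1>
#5 MEM src=r0 held:FU  <A:1 Mu:1 Ld:0 B:1 rd:0 wr:1>
#6 MUL src=r4,r5 held:RD_PORT  <A:1 Mu:1 Ld:0 B:1 rd:0 wr:1>
#7 MEM src=r5,r1 held:FU  <A:1 Mu:1 Ld:0 B:1 rd:0 wr:1>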